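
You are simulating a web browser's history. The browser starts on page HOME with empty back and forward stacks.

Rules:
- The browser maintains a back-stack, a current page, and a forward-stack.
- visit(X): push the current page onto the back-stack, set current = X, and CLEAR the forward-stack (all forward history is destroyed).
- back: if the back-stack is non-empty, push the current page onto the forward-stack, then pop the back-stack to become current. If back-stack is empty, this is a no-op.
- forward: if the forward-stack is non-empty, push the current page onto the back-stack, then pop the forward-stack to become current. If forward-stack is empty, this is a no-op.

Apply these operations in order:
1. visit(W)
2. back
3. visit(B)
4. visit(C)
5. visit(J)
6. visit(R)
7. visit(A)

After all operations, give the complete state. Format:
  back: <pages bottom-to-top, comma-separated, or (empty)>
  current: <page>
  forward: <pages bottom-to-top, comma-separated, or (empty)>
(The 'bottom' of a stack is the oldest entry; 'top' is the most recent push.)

Answer: back: HOME,B,C,J,R
current: A
forward: (empty)

Derivation:
After 1 (visit(W)): cur=W back=1 fwd=0
After 2 (back): cur=HOME back=0 fwd=1
After 3 (visit(B)): cur=B back=1 fwd=0
After 4 (visit(C)): cur=C back=2 fwd=0
After 5 (visit(J)): cur=J back=3 fwd=0
After 6 (visit(R)): cur=R back=4 fwd=0
After 7 (visit(A)): cur=A back=5 fwd=0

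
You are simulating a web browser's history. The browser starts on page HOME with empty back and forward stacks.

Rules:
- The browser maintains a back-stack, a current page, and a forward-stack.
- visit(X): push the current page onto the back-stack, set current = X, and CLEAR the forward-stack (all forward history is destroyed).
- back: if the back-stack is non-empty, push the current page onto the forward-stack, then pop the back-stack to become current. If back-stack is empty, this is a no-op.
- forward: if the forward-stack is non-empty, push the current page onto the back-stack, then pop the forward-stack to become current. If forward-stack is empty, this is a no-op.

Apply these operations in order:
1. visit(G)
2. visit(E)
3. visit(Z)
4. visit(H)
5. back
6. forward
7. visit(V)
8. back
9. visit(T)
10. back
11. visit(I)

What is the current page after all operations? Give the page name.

After 1 (visit(G)): cur=G back=1 fwd=0
After 2 (visit(E)): cur=E back=2 fwd=0
After 3 (visit(Z)): cur=Z back=3 fwd=0
After 4 (visit(H)): cur=H back=4 fwd=0
After 5 (back): cur=Z back=3 fwd=1
After 6 (forward): cur=H back=4 fwd=0
After 7 (visit(V)): cur=V back=5 fwd=0
After 8 (back): cur=H back=4 fwd=1
After 9 (visit(T)): cur=T back=5 fwd=0
After 10 (back): cur=H back=4 fwd=1
After 11 (visit(I)): cur=I back=5 fwd=0

Answer: I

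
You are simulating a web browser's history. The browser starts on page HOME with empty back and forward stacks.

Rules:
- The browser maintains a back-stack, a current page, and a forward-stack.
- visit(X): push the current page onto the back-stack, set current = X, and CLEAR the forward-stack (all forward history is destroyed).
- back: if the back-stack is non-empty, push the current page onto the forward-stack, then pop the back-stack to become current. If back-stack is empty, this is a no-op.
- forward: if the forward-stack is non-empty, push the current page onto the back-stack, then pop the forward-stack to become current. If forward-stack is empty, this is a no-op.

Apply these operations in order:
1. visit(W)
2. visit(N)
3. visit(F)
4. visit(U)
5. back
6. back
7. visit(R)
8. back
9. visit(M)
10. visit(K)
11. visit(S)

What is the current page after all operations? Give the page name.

Answer: S

Derivation:
After 1 (visit(W)): cur=W back=1 fwd=0
After 2 (visit(N)): cur=N back=2 fwd=0
After 3 (visit(F)): cur=F back=3 fwd=0
After 4 (visit(U)): cur=U back=4 fwd=0
After 5 (back): cur=F back=3 fwd=1
After 6 (back): cur=N back=2 fwd=2
After 7 (visit(R)): cur=R back=3 fwd=0
After 8 (back): cur=N back=2 fwd=1
After 9 (visit(M)): cur=M back=3 fwd=0
After 10 (visit(K)): cur=K back=4 fwd=0
After 11 (visit(S)): cur=S back=5 fwd=0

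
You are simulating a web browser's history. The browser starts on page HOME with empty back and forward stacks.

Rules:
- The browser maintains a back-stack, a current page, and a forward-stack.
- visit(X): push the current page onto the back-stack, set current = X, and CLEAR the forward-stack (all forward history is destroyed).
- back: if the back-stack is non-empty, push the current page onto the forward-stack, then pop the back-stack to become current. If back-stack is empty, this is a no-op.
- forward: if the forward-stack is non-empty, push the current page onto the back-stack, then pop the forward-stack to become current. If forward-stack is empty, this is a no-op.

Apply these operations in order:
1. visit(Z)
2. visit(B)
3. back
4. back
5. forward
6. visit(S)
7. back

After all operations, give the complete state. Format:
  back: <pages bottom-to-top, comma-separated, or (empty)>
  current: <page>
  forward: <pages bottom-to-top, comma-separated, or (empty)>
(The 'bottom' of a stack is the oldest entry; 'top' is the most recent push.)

After 1 (visit(Z)): cur=Z back=1 fwd=0
After 2 (visit(B)): cur=B back=2 fwd=0
After 3 (back): cur=Z back=1 fwd=1
After 4 (back): cur=HOME back=0 fwd=2
After 5 (forward): cur=Z back=1 fwd=1
After 6 (visit(S)): cur=S back=2 fwd=0
After 7 (back): cur=Z back=1 fwd=1

Answer: back: HOME
current: Z
forward: S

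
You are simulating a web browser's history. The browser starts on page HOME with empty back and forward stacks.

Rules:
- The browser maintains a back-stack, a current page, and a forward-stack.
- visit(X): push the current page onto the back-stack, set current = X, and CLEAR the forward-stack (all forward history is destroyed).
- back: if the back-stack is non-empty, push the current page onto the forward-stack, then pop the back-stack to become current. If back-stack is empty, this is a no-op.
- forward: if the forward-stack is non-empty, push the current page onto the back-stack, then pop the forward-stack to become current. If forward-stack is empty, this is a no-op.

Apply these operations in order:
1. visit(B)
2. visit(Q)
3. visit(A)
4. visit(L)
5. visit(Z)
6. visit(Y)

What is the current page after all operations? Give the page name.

After 1 (visit(B)): cur=B back=1 fwd=0
After 2 (visit(Q)): cur=Q back=2 fwd=0
After 3 (visit(A)): cur=A back=3 fwd=0
After 4 (visit(L)): cur=L back=4 fwd=0
After 5 (visit(Z)): cur=Z back=5 fwd=0
After 6 (visit(Y)): cur=Y back=6 fwd=0

Answer: Y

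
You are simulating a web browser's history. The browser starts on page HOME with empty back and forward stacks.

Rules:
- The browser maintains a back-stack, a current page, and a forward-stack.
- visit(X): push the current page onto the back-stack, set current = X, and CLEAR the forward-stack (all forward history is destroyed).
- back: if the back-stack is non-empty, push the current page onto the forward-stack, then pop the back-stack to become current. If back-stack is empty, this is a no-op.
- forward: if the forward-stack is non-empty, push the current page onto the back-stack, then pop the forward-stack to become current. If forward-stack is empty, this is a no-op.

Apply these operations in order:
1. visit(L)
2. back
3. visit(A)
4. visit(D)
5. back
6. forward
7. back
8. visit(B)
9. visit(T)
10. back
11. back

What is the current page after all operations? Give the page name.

After 1 (visit(L)): cur=L back=1 fwd=0
After 2 (back): cur=HOME back=0 fwd=1
After 3 (visit(A)): cur=A back=1 fwd=0
After 4 (visit(D)): cur=D back=2 fwd=0
After 5 (back): cur=A back=1 fwd=1
After 6 (forward): cur=D back=2 fwd=0
After 7 (back): cur=A back=1 fwd=1
After 8 (visit(B)): cur=B back=2 fwd=0
After 9 (visit(T)): cur=T back=3 fwd=0
After 10 (back): cur=B back=2 fwd=1
After 11 (back): cur=A back=1 fwd=2

Answer: A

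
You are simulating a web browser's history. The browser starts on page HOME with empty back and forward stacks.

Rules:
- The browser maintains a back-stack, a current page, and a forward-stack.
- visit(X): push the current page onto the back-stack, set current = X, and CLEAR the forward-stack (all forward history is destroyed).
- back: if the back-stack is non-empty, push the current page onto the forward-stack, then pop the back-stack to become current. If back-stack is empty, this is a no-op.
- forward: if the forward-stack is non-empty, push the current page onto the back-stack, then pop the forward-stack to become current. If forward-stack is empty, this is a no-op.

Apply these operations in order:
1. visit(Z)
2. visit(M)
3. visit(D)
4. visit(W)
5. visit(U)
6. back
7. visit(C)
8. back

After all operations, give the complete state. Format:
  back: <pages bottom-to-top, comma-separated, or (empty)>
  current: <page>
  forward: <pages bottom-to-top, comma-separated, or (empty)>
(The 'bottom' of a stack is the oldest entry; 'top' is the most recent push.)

After 1 (visit(Z)): cur=Z back=1 fwd=0
After 2 (visit(M)): cur=M back=2 fwd=0
After 3 (visit(D)): cur=D back=3 fwd=0
After 4 (visit(W)): cur=W back=4 fwd=0
After 5 (visit(U)): cur=U back=5 fwd=0
After 6 (back): cur=W back=4 fwd=1
After 7 (visit(C)): cur=C back=5 fwd=0
After 8 (back): cur=W back=4 fwd=1

Answer: back: HOME,Z,M,D
current: W
forward: C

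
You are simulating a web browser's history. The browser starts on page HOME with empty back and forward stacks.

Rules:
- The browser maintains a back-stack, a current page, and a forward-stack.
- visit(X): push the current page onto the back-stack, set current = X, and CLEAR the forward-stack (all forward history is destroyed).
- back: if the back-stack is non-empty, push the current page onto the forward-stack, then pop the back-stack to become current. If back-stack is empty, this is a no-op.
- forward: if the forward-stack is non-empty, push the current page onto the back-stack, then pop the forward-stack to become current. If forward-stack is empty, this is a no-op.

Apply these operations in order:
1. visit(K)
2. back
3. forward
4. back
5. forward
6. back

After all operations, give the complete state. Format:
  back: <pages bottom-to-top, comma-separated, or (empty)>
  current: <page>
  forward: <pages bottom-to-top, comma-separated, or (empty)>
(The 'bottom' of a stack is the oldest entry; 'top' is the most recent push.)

After 1 (visit(K)): cur=K back=1 fwd=0
After 2 (back): cur=HOME back=0 fwd=1
After 3 (forward): cur=K back=1 fwd=0
After 4 (back): cur=HOME back=0 fwd=1
After 5 (forward): cur=K back=1 fwd=0
After 6 (back): cur=HOME back=0 fwd=1

Answer: back: (empty)
current: HOME
forward: K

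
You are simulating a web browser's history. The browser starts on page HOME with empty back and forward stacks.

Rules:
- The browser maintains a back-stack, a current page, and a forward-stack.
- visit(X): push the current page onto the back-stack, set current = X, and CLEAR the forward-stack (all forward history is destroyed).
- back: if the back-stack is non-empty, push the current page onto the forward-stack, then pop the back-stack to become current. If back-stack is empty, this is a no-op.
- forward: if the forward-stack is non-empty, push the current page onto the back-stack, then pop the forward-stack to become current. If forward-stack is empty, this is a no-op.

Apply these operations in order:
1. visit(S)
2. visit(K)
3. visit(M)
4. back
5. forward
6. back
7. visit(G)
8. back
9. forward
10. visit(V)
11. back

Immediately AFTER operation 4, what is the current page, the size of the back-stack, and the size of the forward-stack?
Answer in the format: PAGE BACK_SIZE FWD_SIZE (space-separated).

After 1 (visit(S)): cur=S back=1 fwd=0
After 2 (visit(K)): cur=K back=2 fwd=0
After 3 (visit(M)): cur=M back=3 fwd=0
After 4 (back): cur=K back=2 fwd=1

K 2 1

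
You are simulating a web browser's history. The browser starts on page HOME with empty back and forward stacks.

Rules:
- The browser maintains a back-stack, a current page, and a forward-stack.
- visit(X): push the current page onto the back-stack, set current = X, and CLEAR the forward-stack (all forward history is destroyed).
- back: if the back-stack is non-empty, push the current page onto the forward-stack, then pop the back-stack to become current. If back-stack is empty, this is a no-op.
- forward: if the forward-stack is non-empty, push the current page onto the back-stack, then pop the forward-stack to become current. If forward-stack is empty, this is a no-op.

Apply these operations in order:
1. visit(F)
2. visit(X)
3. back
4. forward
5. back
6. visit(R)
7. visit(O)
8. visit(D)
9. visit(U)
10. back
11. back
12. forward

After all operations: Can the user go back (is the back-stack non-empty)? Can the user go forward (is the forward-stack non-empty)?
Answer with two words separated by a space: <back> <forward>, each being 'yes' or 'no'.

Answer: yes yes

Derivation:
After 1 (visit(F)): cur=F back=1 fwd=0
After 2 (visit(X)): cur=X back=2 fwd=0
After 3 (back): cur=F back=1 fwd=1
After 4 (forward): cur=X back=2 fwd=0
After 5 (back): cur=F back=1 fwd=1
After 6 (visit(R)): cur=R back=2 fwd=0
After 7 (visit(O)): cur=O back=3 fwd=0
After 8 (visit(D)): cur=D back=4 fwd=0
After 9 (visit(U)): cur=U back=5 fwd=0
After 10 (back): cur=D back=4 fwd=1
After 11 (back): cur=O back=3 fwd=2
After 12 (forward): cur=D back=4 fwd=1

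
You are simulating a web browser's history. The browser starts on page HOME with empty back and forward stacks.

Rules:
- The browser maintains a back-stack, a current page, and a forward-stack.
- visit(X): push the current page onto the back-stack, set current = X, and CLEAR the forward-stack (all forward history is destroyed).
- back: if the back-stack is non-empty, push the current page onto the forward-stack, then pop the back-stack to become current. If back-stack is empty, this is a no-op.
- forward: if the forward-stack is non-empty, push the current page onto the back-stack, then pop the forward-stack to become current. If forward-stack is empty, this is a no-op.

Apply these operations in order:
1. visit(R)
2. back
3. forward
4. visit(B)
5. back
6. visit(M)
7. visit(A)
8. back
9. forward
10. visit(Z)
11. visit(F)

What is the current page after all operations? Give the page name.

Answer: F

Derivation:
After 1 (visit(R)): cur=R back=1 fwd=0
After 2 (back): cur=HOME back=0 fwd=1
After 3 (forward): cur=R back=1 fwd=0
After 4 (visit(B)): cur=B back=2 fwd=0
After 5 (back): cur=R back=1 fwd=1
After 6 (visit(M)): cur=M back=2 fwd=0
After 7 (visit(A)): cur=A back=3 fwd=0
After 8 (back): cur=M back=2 fwd=1
After 9 (forward): cur=A back=3 fwd=0
After 10 (visit(Z)): cur=Z back=4 fwd=0
After 11 (visit(F)): cur=F back=5 fwd=0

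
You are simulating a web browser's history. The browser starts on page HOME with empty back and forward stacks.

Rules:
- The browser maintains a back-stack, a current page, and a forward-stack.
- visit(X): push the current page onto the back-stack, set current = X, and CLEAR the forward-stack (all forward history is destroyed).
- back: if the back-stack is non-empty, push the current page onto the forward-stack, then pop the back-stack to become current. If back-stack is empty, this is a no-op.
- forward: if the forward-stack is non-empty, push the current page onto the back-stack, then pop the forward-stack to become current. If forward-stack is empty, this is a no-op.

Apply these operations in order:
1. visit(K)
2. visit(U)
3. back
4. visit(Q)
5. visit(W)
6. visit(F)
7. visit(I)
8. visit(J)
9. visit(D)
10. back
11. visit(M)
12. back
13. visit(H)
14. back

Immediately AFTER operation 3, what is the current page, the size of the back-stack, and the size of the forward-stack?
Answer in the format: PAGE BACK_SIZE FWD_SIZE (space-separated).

After 1 (visit(K)): cur=K back=1 fwd=0
After 2 (visit(U)): cur=U back=2 fwd=0
After 3 (back): cur=K back=1 fwd=1

K 1 1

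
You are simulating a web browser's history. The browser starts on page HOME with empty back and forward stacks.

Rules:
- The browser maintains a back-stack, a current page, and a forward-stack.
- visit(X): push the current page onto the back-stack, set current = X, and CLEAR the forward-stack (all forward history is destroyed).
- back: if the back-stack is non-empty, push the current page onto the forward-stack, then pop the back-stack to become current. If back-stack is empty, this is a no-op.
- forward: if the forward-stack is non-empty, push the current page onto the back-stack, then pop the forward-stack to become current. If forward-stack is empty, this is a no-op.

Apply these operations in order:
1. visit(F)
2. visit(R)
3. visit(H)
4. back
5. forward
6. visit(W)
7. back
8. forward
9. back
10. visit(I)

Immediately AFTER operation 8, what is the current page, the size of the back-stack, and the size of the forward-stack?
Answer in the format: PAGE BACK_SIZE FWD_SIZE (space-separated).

After 1 (visit(F)): cur=F back=1 fwd=0
After 2 (visit(R)): cur=R back=2 fwd=0
After 3 (visit(H)): cur=H back=3 fwd=0
After 4 (back): cur=R back=2 fwd=1
After 5 (forward): cur=H back=3 fwd=0
After 6 (visit(W)): cur=W back=4 fwd=0
After 7 (back): cur=H back=3 fwd=1
After 8 (forward): cur=W back=4 fwd=0

W 4 0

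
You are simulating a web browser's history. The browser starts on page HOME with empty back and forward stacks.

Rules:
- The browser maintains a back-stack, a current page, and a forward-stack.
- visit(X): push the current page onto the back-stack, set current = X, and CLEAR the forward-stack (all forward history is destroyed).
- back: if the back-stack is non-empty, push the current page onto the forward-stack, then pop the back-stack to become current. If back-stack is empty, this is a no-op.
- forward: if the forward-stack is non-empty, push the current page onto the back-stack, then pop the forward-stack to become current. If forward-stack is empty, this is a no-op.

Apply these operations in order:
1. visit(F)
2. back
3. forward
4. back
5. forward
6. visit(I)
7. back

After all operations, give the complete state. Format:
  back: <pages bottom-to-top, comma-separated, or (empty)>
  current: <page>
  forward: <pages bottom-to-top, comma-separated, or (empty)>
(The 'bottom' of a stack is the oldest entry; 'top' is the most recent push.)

Answer: back: HOME
current: F
forward: I

Derivation:
After 1 (visit(F)): cur=F back=1 fwd=0
After 2 (back): cur=HOME back=0 fwd=1
After 3 (forward): cur=F back=1 fwd=0
After 4 (back): cur=HOME back=0 fwd=1
After 5 (forward): cur=F back=1 fwd=0
After 6 (visit(I)): cur=I back=2 fwd=0
After 7 (back): cur=F back=1 fwd=1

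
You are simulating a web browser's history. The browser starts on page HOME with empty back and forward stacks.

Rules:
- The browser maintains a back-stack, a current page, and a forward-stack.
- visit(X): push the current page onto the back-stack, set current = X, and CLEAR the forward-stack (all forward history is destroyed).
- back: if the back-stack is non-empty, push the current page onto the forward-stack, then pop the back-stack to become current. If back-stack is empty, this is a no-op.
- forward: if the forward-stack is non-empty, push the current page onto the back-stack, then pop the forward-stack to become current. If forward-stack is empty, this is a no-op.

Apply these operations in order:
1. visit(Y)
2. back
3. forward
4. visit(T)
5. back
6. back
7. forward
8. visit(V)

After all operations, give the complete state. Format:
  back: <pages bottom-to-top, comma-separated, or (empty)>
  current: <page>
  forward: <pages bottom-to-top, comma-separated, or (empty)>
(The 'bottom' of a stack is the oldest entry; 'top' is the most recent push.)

Answer: back: HOME,Y
current: V
forward: (empty)

Derivation:
After 1 (visit(Y)): cur=Y back=1 fwd=0
After 2 (back): cur=HOME back=0 fwd=1
After 3 (forward): cur=Y back=1 fwd=0
After 4 (visit(T)): cur=T back=2 fwd=0
After 5 (back): cur=Y back=1 fwd=1
After 6 (back): cur=HOME back=0 fwd=2
After 7 (forward): cur=Y back=1 fwd=1
After 8 (visit(V)): cur=V back=2 fwd=0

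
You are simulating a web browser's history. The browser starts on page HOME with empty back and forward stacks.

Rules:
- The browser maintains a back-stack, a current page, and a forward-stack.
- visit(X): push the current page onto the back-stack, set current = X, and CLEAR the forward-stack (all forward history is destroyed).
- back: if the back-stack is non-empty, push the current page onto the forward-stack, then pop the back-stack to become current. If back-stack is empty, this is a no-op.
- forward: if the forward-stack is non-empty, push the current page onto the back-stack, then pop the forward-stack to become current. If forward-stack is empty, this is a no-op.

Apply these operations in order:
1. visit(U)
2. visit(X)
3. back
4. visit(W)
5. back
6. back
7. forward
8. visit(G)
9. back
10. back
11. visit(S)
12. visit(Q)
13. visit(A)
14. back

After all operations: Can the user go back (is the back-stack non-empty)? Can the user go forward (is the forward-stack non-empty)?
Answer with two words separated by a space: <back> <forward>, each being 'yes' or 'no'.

Answer: yes yes

Derivation:
After 1 (visit(U)): cur=U back=1 fwd=0
After 2 (visit(X)): cur=X back=2 fwd=0
After 3 (back): cur=U back=1 fwd=1
After 4 (visit(W)): cur=W back=2 fwd=0
After 5 (back): cur=U back=1 fwd=1
After 6 (back): cur=HOME back=0 fwd=2
After 7 (forward): cur=U back=1 fwd=1
After 8 (visit(G)): cur=G back=2 fwd=0
After 9 (back): cur=U back=1 fwd=1
After 10 (back): cur=HOME back=0 fwd=2
After 11 (visit(S)): cur=S back=1 fwd=0
After 12 (visit(Q)): cur=Q back=2 fwd=0
After 13 (visit(A)): cur=A back=3 fwd=0
After 14 (back): cur=Q back=2 fwd=1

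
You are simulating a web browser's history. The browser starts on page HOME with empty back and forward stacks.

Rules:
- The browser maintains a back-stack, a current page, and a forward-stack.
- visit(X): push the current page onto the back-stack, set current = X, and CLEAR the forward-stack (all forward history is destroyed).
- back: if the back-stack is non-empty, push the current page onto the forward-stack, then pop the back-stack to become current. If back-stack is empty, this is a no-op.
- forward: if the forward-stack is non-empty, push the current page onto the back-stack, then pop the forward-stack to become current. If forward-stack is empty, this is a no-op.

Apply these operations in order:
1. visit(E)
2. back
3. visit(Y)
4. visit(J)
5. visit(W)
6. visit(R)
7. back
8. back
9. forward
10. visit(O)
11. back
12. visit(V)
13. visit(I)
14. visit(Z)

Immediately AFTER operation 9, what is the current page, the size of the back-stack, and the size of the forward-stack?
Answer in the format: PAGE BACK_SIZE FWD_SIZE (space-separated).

After 1 (visit(E)): cur=E back=1 fwd=0
After 2 (back): cur=HOME back=0 fwd=1
After 3 (visit(Y)): cur=Y back=1 fwd=0
After 4 (visit(J)): cur=J back=2 fwd=0
After 5 (visit(W)): cur=W back=3 fwd=0
After 6 (visit(R)): cur=R back=4 fwd=0
After 7 (back): cur=W back=3 fwd=1
After 8 (back): cur=J back=2 fwd=2
After 9 (forward): cur=W back=3 fwd=1

W 3 1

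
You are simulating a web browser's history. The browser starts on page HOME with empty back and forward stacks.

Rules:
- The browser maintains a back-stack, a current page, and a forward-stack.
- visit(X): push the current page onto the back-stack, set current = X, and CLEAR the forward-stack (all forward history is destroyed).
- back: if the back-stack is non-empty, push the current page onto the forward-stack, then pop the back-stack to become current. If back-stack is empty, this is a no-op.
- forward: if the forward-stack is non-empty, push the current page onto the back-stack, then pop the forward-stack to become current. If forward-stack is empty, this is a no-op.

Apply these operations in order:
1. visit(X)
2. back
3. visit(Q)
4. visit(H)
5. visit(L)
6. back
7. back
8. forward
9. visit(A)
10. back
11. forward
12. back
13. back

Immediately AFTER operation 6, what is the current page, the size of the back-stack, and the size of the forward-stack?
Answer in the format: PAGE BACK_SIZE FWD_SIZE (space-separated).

After 1 (visit(X)): cur=X back=1 fwd=0
After 2 (back): cur=HOME back=0 fwd=1
After 3 (visit(Q)): cur=Q back=1 fwd=0
After 4 (visit(H)): cur=H back=2 fwd=0
After 5 (visit(L)): cur=L back=3 fwd=0
After 6 (back): cur=H back=2 fwd=1

H 2 1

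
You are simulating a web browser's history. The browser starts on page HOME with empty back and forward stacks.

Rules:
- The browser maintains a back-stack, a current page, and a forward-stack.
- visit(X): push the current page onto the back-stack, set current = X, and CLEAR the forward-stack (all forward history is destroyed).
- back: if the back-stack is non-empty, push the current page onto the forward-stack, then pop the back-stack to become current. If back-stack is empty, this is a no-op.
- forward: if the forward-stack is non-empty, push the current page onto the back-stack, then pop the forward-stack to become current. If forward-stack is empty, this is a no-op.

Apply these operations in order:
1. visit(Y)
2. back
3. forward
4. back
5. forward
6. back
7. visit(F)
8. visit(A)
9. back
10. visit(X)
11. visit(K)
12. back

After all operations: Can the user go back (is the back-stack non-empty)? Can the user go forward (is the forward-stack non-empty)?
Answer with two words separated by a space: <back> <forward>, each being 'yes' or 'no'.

After 1 (visit(Y)): cur=Y back=1 fwd=0
After 2 (back): cur=HOME back=0 fwd=1
After 3 (forward): cur=Y back=1 fwd=0
After 4 (back): cur=HOME back=0 fwd=1
After 5 (forward): cur=Y back=1 fwd=0
After 6 (back): cur=HOME back=0 fwd=1
After 7 (visit(F)): cur=F back=1 fwd=0
After 8 (visit(A)): cur=A back=2 fwd=0
After 9 (back): cur=F back=1 fwd=1
After 10 (visit(X)): cur=X back=2 fwd=0
After 11 (visit(K)): cur=K back=3 fwd=0
After 12 (back): cur=X back=2 fwd=1

Answer: yes yes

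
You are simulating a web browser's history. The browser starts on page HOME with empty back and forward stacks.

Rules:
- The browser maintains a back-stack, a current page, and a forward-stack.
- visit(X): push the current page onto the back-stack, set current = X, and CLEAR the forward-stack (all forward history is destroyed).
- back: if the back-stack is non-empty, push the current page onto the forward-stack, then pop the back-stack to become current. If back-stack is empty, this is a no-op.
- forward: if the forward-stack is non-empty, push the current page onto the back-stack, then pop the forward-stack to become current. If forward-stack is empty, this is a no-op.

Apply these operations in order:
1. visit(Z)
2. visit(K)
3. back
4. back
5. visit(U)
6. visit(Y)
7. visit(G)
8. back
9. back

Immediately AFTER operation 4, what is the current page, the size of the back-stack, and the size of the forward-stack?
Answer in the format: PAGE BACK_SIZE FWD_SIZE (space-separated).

After 1 (visit(Z)): cur=Z back=1 fwd=0
After 2 (visit(K)): cur=K back=2 fwd=0
After 3 (back): cur=Z back=1 fwd=1
After 4 (back): cur=HOME back=0 fwd=2

HOME 0 2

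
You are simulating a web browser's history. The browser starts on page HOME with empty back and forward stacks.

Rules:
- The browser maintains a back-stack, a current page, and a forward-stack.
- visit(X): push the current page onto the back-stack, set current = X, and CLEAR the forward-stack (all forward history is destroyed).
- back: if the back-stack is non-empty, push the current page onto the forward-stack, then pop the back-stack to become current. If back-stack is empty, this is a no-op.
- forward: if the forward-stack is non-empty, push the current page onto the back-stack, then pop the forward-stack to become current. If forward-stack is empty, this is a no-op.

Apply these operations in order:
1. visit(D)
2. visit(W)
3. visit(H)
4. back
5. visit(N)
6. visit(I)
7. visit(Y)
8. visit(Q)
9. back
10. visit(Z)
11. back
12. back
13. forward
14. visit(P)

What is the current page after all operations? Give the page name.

Answer: P

Derivation:
After 1 (visit(D)): cur=D back=1 fwd=0
After 2 (visit(W)): cur=W back=2 fwd=0
After 3 (visit(H)): cur=H back=3 fwd=0
After 4 (back): cur=W back=2 fwd=1
After 5 (visit(N)): cur=N back=3 fwd=0
After 6 (visit(I)): cur=I back=4 fwd=0
After 7 (visit(Y)): cur=Y back=5 fwd=0
After 8 (visit(Q)): cur=Q back=6 fwd=0
After 9 (back): cur=Y back=5 fwd=1
After 10 (visit(Z)): cur=Z back=6 fwd=0
After 11 (back): cur=Y back=5 fwd=1
After 12 (back): cur=I back=4 fwd=2
After 13 (forward): cur=Y back=5 fwd=1
After 14 (visit(P)): cur=P back=6 fwd=0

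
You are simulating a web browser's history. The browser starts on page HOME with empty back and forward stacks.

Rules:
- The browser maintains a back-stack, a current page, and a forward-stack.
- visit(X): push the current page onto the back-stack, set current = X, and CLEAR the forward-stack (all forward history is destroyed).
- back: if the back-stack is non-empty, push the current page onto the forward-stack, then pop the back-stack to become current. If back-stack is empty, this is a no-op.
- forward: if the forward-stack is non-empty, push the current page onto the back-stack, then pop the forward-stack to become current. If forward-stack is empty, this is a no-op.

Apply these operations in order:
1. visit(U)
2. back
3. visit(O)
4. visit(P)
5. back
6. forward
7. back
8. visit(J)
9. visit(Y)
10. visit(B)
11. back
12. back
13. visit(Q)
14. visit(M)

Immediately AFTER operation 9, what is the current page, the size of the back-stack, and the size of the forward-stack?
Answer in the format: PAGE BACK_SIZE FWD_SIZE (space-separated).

After 1 (visit(U)): cur=U back=1 fwd=0
After 2 (back): cur=HOME back=0 fwd=1
After 3 (visit(O)): cur=O back=1 fwd=0
After 4 (visit(P)): cur=P back=2 fwd=0
After 5 (back): cur=O back=1 fwd=1
After 6 (forward): cur=P back=2 fwd=0
After 7 (back): cur=O back=1 fwd=1
After 8 (visit(J)): cur=J back=2 fwd=0
After 9 (visit(Y)): cur=Y back=3 fwd=0

Y 3 0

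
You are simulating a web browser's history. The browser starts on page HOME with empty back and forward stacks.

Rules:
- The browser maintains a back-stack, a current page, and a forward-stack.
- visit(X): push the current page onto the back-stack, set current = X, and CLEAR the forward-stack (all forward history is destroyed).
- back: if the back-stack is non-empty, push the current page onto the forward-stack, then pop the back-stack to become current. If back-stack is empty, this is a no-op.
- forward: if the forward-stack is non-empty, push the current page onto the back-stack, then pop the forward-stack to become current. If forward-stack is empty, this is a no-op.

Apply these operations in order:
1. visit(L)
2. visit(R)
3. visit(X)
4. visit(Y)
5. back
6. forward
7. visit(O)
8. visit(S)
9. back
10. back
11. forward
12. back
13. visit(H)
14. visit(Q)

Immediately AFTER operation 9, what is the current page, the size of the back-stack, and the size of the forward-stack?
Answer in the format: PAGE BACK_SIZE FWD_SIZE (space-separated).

After 1 (visit(L)): cur=L back=1 fwd=0
After 2 (visit(R)): cur=R back=2 fwd=0
After 3 (visit(X)): cur=X back=3 fwd=0
After 4 (visit(Y)): cur=Y back=4 fwd=0
After 5 (back): cur=X back=3 fwd=1
After 6 (forward): cur=Y back=4 fwd=0
After 7 (visit(O)): cur=O back=5 fwd=0
After 8 (visit(S)): cur=S back=6 fwd=0
After 9 (back): cur=O back=5 fwd=1

O 5 1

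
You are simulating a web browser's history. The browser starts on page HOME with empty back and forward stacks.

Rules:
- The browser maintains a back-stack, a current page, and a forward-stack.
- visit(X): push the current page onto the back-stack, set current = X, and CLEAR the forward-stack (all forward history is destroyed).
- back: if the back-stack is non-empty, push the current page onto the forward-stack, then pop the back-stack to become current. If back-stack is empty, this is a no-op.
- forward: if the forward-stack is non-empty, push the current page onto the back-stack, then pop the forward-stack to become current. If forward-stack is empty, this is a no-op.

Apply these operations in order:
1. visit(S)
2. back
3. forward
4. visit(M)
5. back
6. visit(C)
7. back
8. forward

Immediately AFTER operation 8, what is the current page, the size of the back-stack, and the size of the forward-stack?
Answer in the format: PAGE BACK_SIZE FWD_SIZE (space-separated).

After 1 (visit(S)): cur=S back=1 fwd=0
After 2 (back): cur=HOME back=0 fwd=1
After 3 (forward): cur=S back=1 fwd=0
After 4 (visit(M)): cur=M back=2 fwd=0
After 5 (back): cur=S back=1 fwd=1
After 6 (visit(C)): cur=C back=2 fwd=0
After 7 (back): cur=S back=1 fwd=1
After 8 (forward): cur=C back=2 fwd=0

C 2 0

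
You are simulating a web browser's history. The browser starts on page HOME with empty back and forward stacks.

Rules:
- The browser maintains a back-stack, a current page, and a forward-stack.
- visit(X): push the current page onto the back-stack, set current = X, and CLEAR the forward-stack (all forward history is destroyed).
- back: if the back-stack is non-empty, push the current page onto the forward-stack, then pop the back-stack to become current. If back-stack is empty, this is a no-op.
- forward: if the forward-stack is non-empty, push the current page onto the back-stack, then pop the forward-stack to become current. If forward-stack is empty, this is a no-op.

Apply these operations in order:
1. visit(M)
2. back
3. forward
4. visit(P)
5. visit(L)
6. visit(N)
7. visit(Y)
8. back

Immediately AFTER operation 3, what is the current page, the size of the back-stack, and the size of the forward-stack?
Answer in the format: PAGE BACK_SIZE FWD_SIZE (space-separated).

After 1 (visit(M)): cur=M back=1 fwd=0
After 2 (back): cur=HOME back=0 fwd=1
After 3 (forward): cur=M back=1 fwd=0

M 1 0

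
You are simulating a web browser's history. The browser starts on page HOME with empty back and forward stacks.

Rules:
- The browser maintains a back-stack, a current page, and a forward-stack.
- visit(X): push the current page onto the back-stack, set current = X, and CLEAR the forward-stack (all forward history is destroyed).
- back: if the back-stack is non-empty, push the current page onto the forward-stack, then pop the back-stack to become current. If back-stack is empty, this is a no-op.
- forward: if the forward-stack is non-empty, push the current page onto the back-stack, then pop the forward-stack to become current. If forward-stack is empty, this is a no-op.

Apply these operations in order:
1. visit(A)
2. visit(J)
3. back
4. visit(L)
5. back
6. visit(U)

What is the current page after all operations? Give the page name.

Answer: U

Derivation:
After 1 (visit(A)): cur=A back=1 fwd=0
After 2 (visit(J)): cur=J back=2 fwd=0
After 3 (back): cur=A back=1 fwd=1
After 4 (visit(L)): cur=L back=2 fwd=0
After 5 (back): cur=A back=1 fwd=1
After 6 (visit(U)): cur=U back=2 fwd=0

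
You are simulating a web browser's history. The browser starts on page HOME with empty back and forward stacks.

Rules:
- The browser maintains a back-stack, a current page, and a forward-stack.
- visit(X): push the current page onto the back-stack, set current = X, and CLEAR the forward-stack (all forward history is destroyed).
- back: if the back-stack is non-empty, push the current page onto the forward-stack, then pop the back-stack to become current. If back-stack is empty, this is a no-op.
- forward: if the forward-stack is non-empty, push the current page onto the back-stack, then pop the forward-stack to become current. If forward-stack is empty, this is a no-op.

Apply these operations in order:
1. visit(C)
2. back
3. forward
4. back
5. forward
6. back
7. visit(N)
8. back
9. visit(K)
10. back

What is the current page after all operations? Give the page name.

Answer: HOME

Derivation:
After 1 (visit(C)): cur=C back=1 fwd=0
After 2 (back): cur=HOME back=0 fwd=1
After 3 (forward): cur=C back=1 fwd=0
After 4 (back): cur=HOME back=0 fwd=1
After 5 (forward): cur=C back=1 fwd=0
After 6 (back): cur=HOME back=0 fwd=1
After 7 (visit(N)): cur=N back=1 fwd=0
After 8 (back): cur=HOME back=0 fwd=1
After 9 (visit(K)): cur=K back=1 fwd=0
After 10 (back): cur=HOME back=0 fwd=1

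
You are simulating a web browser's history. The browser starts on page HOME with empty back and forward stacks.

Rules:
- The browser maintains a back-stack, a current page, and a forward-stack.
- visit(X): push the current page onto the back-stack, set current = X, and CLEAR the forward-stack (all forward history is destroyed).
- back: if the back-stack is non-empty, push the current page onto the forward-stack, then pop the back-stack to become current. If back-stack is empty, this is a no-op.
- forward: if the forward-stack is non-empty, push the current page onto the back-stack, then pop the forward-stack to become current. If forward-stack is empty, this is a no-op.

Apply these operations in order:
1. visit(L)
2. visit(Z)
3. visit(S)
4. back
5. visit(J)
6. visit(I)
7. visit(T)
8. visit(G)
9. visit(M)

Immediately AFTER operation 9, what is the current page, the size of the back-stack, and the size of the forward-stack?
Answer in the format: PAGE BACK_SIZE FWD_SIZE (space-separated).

After 1 (visit(L)): cur=L back=1 fwd=0
After 2 (visit(Z)): cur=Z back=2 fwd=0
After 3 (visit(S)): cur=S back=3 fwd=0
After 4 (back): cur=Z back=2 fwd=1
After 5 (visit(J)): cur=J back=3 fwd=0
After 6 (visit(I)): cur=I back=4 fwd=0
After 7 (visit(T)): cur=T back=5 fwd=0
After 8 (visit(G)): cur=G back=6 fwd=0
After 9 (visit(M)): cur=M back=7 fwd=0

M 7 0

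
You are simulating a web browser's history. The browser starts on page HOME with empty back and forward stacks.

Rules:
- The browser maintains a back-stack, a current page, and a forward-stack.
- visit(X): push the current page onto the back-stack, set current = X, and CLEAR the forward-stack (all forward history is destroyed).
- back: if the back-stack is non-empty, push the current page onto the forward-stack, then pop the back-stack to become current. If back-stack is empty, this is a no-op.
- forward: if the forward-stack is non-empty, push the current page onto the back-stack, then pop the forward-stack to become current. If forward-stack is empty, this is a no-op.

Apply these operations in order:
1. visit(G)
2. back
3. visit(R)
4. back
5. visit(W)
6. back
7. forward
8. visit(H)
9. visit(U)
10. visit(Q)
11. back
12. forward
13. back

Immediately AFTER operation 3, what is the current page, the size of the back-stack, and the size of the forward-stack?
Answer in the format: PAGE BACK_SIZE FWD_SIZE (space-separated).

After 1 (visit(G)): cur=G back=1 fwd=0
After 2 (back): cur=HOME back=0 fwd=1
After 3 (visit(R)): cur=R back=1 fwd=0

R 1 0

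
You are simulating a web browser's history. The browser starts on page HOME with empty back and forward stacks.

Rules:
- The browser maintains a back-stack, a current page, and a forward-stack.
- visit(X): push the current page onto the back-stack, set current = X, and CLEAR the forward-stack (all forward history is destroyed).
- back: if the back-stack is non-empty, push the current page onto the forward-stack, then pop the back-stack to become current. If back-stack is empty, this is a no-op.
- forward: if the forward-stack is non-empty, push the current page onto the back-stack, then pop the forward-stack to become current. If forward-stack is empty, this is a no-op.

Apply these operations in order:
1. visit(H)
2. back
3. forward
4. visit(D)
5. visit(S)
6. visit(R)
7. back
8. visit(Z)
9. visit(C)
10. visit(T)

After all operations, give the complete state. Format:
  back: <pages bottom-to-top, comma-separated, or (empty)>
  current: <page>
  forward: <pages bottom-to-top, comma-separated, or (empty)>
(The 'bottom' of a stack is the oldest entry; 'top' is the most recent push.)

Answer: back: HOME,H,D,S,Z,C
current: T
forward: (empty)

Derivation:
After 1 (visit(H)): cur=H back=1 fwd=0
After 2 (back): cur=HOME back=0 fwd=1
After 3 (forward): cur=H back=1 fwd=0
After 4 (visit(D)): cur=D back=2 fwd=0
After 5 (visit(S)): cur=S back=3 fwd=0
After 6 (visit(R)): cur=R back=4 fwd=0
After 7 (back): cur=S back=3 fwd=1
After 8 (visit(Z)): cur=Z back=4 fwd=0
After 9 (visit(C)): cur=C back=5 fwd=0
After 10 (visit(T)): cur=T back=6 fwd=0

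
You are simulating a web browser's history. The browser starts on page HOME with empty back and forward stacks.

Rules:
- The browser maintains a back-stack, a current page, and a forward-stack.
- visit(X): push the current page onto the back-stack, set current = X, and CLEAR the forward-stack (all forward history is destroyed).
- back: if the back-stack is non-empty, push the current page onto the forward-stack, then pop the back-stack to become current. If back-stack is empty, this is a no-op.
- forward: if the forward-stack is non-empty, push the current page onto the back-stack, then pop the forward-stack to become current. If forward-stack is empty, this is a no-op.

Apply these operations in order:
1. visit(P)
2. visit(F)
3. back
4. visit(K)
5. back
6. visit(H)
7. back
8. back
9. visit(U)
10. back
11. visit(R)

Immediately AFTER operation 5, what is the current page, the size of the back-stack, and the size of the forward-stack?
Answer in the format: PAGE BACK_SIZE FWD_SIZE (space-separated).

After 1 (visit(P)): cur=P back=1 fwd=0
After 2 (visit(F)): cur=F back=2 fwd=0
After 3 (back): cur=P back=1 fwd=1
After 4 (visit(K)): cur=K back=2 fwd=0
After 5 (back): cur=P back=1 fwd=1

P 1 1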